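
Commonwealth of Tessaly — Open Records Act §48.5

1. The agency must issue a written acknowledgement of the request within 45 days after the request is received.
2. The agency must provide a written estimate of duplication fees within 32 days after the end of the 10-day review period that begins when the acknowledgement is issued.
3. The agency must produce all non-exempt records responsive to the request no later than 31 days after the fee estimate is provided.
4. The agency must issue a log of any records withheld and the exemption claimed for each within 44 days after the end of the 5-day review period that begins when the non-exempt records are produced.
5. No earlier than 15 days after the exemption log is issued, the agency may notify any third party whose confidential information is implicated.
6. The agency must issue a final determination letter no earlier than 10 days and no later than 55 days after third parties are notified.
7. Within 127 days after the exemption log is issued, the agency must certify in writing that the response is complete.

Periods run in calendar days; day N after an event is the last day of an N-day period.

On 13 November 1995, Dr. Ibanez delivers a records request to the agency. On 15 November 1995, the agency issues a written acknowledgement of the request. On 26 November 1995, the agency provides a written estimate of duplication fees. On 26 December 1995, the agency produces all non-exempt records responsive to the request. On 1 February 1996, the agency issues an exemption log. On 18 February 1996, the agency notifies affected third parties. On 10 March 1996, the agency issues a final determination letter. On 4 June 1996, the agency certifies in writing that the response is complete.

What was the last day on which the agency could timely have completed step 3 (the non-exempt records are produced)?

Step 3 runs from 26 November 1995, when the fee estimate is provided. 31 days after 26 November 1995 is 27 December 1995.

27 December 1995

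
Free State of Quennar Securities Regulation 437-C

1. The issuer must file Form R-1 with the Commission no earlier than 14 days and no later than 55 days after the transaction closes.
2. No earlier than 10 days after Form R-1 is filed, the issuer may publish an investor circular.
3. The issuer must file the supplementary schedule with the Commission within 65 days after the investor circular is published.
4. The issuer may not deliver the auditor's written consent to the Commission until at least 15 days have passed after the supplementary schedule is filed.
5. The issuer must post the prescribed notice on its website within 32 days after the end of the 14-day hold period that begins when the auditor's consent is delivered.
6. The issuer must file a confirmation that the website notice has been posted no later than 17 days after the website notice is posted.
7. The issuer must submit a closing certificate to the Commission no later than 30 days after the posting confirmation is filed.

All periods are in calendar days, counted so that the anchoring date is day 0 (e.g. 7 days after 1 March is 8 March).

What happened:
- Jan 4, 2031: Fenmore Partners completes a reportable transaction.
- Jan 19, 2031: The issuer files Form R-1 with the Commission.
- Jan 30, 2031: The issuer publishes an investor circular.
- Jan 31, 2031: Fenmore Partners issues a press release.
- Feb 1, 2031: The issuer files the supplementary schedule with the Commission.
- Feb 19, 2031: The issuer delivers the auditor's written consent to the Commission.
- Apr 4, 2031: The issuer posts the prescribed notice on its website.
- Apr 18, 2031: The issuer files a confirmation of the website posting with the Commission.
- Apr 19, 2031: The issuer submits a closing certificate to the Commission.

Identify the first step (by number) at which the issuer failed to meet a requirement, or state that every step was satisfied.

None — every step was satisfied

(1) the permitted window runs from Jan 4, 2031 + 14 = Jan 18, 2031 to Jan 4, 2031 + 55 = Feb 28, 2031; done Jan 19, 2031, which is between those dates.
(2) permitted from Jan 19, 2031 + 10 days = Jan 29, 2031 onward; done Jan 30, 2031 — permitted.
(3) due by Jan 30, 2031 + 65 days = Apr 5, 2031; completed Feb 1, 2031, before the deadline.
(4) permitted from Feb 1, 2031 + 15 days = Feb 16, 2031 onward; Feb 19, 2031 is on or after that date.
(5) due by Mar 5, 2031 + 32 days = Apr 6, 2031; completed Apr 4, 2031, before the deadline.
(6) due by Apr 4, 2031 + 17 days = Apr 21, 2031; completed Apr 18, 2031, before the deadline.
(7) due by Apr 18, 2031 + 30 days = May 18, 2031; completed Apr 19, 2031, before the deadline.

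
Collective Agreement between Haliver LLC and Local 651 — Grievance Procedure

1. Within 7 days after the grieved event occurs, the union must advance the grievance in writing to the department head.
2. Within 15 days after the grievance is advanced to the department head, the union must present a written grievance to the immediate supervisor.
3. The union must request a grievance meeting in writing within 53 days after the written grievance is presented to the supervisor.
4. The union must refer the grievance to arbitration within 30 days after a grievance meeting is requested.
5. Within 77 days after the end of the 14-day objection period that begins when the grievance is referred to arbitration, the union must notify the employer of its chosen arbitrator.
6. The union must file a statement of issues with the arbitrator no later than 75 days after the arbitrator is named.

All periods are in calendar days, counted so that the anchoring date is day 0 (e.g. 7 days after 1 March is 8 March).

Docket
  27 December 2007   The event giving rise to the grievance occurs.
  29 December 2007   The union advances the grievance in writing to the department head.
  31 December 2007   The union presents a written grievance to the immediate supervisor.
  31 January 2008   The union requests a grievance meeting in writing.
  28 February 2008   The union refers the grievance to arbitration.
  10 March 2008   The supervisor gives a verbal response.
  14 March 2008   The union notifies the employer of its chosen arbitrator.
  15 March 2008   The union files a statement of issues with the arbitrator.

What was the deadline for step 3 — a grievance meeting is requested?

22 February 2008

Step 3 runs from 31 December 2007, when the written grievance is presented to the supervisor. 53 days after 31 December 2007 is 22 February 2008.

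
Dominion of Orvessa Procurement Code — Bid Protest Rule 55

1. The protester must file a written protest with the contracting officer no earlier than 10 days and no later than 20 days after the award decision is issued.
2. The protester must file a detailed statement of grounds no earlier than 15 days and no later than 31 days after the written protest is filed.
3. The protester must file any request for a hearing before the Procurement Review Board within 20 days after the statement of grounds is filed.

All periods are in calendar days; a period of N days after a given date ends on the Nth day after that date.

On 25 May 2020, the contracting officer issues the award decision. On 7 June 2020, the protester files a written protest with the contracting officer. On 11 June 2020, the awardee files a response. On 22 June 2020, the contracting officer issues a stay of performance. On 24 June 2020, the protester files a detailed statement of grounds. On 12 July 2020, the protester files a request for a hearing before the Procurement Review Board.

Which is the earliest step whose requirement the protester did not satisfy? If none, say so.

None — every step was satisfied

(1) the permitted window runs from 25 May 2020 + 10 = 4 June 2020 to 25 May 2020 + 20 = 14 June 2020; done 7 June 2020, which is between those dates.
(2) the permitted window runs from 7 June 2020 + 15 = 22 June 2020 to 7 June 2020 + 31 = 8 July 2020; done 24 June 2020 — within the window.
(3) due by 24 June 2020 + 20 days = 14 July 2020; done 12 July 2020 — timely.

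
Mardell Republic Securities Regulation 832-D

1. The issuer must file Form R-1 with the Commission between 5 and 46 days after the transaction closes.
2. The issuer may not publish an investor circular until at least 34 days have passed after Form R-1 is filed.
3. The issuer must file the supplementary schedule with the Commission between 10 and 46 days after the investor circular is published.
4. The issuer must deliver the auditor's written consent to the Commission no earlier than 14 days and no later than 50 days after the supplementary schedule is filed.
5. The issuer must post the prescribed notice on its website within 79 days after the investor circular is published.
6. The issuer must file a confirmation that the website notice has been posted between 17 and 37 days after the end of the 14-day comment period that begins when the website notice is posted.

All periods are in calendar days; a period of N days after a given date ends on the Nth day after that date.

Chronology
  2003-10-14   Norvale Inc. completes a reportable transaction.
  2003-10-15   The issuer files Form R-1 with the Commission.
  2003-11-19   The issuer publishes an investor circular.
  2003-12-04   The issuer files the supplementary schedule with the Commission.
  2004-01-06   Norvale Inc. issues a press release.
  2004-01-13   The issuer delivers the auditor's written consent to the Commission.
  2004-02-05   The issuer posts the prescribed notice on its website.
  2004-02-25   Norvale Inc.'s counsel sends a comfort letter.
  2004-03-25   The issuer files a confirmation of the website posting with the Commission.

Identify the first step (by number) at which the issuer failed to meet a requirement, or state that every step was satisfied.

Step 1 — 5 and 46 days from 2003-10-14 (when the transaction closes) are 2003-10-19 and 2003-11-29 respectively; done 2003-10-15 — 4 days before the window opened.

Step 1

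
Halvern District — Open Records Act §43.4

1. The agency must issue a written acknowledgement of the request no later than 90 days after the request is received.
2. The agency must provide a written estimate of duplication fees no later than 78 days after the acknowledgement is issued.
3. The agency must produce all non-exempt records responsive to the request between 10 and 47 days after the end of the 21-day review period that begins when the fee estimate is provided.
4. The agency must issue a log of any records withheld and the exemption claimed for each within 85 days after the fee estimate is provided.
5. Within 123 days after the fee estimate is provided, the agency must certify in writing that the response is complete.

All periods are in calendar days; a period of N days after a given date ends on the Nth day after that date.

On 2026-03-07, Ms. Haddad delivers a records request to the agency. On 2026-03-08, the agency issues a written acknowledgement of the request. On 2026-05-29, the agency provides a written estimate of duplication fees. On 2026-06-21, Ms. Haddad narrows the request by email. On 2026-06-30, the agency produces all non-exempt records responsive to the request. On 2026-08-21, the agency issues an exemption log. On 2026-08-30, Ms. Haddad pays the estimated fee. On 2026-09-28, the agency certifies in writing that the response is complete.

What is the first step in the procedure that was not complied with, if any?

Step 1 — counting 90 days from 2026-03-07 (when the request is received) gives a deadline of 2026-06-05; completed 2026-03-08, before the deadline.
Step 2 — counting 78 days from 2026-03-08 (when the acknowledgement is issued) gives a deadline of 2026-05-25; not done until 2026-05-29, 4 days after the deadline.

Step 2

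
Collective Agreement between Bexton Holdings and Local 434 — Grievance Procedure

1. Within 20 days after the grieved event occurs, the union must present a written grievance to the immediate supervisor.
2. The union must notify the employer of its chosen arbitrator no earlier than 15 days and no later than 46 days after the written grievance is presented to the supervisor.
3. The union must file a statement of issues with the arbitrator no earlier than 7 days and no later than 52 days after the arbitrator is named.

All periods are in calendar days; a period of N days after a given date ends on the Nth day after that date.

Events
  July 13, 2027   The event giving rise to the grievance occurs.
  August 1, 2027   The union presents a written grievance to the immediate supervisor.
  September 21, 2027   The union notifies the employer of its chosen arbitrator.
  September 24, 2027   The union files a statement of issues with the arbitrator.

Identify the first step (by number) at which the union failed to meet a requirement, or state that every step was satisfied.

Step 2

Step 1: 20 days after July 13, 2027 (when the grieved event occurs) is August 2, 2027; completed August 1, 2027, before the deadline.
Step 2: the window is 15–46 days after August 1, 2027 (when the written grievance is presented to the supervisor), so August 16, 2027 through September 16, 2027; done September 21, 2027 — 5 days after the window closed.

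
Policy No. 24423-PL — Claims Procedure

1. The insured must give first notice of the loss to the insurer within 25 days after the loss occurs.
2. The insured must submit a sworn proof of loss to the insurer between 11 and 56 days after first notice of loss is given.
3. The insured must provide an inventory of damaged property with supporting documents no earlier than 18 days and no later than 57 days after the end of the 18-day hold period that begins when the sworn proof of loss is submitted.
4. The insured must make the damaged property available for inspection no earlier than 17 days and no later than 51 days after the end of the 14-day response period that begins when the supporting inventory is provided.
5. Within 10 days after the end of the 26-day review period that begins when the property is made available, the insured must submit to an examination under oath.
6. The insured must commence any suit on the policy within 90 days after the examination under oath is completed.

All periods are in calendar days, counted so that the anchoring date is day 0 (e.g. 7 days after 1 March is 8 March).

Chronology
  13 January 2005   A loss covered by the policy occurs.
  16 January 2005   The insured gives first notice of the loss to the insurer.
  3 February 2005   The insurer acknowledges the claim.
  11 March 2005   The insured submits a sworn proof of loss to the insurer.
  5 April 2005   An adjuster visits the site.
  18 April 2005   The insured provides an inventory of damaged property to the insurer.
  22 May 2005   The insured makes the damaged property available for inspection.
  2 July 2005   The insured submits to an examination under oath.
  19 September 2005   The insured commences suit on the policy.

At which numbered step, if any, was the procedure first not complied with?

(1) due by 13 January 2005 + 25 days = 7 February 2005; 16 January 2005 is within that limit.
(2) the permitted window runs from 16 January 2005 + 11 = 27 January 2005 to 16 January 2005 + 56 = 13 March 2005; done 11 March 2005 — within the window.
(3) the permitted window runs from 29 March 2005 + 18 = 16 April 2005 to 29 March 2005 + 57 = 25 May 2005; 18 April 2005 falls inside that range.
(4) the permitted window runs from 2 May 2005 + 17 = 19 May 2005 to 2 May 2005 + 51 = 22 June 2005; 22 May 2005 falls inside that range.
(5) due by 17 June 2005 + 10 days = 27 June 2005; not done until 2 July 2005, 5 days after the deadline.
The analysis stops there.

Step 5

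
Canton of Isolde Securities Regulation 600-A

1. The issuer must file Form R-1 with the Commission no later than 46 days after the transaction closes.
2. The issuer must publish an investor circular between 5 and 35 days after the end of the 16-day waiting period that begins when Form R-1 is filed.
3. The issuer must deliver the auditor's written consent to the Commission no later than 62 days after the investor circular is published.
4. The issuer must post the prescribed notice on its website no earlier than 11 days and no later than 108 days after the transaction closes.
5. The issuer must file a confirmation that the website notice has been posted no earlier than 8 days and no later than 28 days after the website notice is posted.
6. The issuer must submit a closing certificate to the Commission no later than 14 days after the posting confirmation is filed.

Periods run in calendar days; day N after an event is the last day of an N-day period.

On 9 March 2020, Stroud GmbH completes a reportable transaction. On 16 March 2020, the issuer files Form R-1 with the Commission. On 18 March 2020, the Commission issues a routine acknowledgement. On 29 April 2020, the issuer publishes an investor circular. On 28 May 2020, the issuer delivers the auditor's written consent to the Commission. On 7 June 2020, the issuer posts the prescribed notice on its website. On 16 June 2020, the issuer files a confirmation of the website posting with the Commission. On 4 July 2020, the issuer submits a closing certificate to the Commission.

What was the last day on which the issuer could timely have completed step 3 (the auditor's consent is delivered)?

Step 3 runs from 29 April 2020, when the investor circular is published. 62 days after 29 April 2020 is 30 June 2020.

30 June 2020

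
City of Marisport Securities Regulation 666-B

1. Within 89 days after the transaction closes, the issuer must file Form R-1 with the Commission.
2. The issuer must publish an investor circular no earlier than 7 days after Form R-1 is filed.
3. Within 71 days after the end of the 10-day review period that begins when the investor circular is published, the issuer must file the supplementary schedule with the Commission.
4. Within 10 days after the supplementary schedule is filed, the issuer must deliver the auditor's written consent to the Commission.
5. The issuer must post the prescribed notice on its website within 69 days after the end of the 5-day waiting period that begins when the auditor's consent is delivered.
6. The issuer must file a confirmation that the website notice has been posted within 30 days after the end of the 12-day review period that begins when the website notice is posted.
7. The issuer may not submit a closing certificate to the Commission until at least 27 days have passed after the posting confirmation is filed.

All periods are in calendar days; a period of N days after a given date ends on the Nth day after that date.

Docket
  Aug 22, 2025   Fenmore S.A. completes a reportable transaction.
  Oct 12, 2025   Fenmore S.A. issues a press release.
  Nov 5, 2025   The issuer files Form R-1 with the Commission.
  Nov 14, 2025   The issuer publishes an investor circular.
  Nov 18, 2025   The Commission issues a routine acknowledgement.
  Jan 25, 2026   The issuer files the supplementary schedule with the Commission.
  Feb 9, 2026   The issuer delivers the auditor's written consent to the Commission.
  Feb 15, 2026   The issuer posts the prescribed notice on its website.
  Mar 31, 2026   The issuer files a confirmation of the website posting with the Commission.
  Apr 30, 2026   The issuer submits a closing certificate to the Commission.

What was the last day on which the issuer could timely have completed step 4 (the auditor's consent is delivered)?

Feb 4, 2026

Step 4 runs from Jan 25, 2026, when the supplementary schedule is filed. 10 days after Jan 25, 2026 is Feb 4, 2026.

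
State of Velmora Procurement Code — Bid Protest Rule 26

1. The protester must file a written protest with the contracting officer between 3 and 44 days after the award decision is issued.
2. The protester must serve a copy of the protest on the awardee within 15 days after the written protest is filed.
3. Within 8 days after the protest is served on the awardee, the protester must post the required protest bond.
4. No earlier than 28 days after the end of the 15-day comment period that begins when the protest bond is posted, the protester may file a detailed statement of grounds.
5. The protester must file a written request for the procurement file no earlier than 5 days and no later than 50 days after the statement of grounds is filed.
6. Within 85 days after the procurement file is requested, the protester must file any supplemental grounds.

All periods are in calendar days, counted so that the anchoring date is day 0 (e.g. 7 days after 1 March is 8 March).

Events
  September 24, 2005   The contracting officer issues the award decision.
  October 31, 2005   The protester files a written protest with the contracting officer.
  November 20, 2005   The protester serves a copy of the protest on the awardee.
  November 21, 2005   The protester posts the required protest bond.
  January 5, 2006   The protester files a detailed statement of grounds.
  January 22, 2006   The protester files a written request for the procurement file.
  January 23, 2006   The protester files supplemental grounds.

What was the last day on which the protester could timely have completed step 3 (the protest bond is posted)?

Step 3 runs from November 20, 2005, when the protest is served on the awardee. 8 days after November 20, 2005 is November 28, 2005.

November 28, 2005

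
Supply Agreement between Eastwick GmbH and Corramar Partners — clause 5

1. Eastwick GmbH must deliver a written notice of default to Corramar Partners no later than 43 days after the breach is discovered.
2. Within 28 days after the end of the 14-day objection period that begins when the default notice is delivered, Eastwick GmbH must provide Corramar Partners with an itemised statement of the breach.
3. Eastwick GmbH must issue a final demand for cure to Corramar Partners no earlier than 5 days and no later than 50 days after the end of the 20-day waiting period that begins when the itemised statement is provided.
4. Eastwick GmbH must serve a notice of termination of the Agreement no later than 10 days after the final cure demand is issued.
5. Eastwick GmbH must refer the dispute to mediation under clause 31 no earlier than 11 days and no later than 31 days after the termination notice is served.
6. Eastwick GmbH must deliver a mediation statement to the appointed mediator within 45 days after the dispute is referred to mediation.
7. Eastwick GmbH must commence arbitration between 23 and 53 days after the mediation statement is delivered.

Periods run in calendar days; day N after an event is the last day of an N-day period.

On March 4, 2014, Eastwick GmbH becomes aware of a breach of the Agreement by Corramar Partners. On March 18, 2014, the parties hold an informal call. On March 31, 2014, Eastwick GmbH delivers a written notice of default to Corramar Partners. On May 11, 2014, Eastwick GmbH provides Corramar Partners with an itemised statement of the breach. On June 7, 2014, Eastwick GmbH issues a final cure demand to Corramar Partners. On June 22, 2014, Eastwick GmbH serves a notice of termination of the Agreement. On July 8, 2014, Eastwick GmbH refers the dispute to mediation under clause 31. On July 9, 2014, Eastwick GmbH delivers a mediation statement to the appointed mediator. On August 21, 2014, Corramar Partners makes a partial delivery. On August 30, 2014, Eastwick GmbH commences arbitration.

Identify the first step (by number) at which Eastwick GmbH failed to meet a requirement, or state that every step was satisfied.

Step 4

Step 1 — counting 43 days from March 4, 2014 (when the breach is discovered) gives a deadline of April 16, 2014; March 31, 2014 is within that limit.
Step 2 — counting 28 days from April 14, 2014 (end of the 14-day objection period, which began when the default notice is delivered on March 31, 2014) gives a deadline of May 12, 2014; done May 11, 2014 — timely.
Step 3 — 5 and 50 days from May 31, 2014 (end of the 20-day waiting period, which began when the itemised statement is provided on May 11, 2014) are June 5, 2014 and July 20, 2014 respectively; June 7, 2014 falls inside that range.
Step 4 — counting 10 days from June 7, 2014 (when the final cure demand is issued) gives a deadline of June 17, 2014; June 22, 2014 misses that deadline by 5 days.
The analysis stops there.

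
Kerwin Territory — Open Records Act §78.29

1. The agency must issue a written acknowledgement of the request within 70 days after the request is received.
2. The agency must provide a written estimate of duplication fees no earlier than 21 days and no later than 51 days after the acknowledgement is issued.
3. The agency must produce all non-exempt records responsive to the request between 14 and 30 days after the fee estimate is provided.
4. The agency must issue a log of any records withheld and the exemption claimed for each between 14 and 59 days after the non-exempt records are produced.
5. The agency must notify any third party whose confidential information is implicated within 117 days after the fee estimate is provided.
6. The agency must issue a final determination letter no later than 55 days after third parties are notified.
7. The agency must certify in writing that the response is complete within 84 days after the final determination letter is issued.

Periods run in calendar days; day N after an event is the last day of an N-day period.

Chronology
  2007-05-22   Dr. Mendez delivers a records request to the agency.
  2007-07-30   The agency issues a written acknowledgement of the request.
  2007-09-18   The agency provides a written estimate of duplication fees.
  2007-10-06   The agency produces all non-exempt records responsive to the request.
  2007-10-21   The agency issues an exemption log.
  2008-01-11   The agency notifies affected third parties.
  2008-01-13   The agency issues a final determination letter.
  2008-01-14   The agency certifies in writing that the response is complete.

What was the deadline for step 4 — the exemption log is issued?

2007-12-04

Step 4 runs from 2007-10-06, when the non-exempt records are produced. The window is 14–59 days after 2007-10-06; it closes on 2007-12-04.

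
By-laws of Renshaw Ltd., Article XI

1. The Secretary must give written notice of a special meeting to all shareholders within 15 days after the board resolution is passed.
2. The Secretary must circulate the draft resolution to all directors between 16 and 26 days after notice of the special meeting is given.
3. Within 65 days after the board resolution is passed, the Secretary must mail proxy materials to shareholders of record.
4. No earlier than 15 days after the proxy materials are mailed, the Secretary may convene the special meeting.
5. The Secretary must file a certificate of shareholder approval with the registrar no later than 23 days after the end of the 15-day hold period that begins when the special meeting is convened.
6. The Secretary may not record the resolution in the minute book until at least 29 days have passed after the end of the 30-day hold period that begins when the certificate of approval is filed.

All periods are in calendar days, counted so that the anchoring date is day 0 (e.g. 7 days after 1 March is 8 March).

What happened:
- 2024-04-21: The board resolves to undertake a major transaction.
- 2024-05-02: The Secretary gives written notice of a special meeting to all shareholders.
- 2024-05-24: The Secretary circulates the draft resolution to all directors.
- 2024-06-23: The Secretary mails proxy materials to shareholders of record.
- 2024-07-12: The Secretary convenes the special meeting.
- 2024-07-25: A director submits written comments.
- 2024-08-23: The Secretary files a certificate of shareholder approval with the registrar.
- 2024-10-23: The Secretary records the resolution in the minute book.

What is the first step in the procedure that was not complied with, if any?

Step 5

Step 1: 15 days after 2024-04-21 (when the board resolution is passed) is 2024-05-06; completed 2024-05-02, before the deadline.
Step 2: the window is 16–26 days after 2024-05-02 (when notice of the special meeting is given), so 2024-05-18 through 2024-05-28; done 2024-05-24, which is between those dates.
Step 3: 65 days after 2024-04-21 (when the board resolution is passed) is 2024-06-25; 2024-06-23 is within that limit.
Step 4: the earliest permitted date is 15 days after 2024-06-23 (when the proxy materials are mailed), i.e. 2024-07-08; done 2024-07-12 — permitted.
Step 5: 23 days after 2024-07-27 (end of the 15-day hold period, which began when the special meeting is convened on 2024-07-12) is 2024-08-19; 2024-08-23 misses that deadline by 4 days.
Later steps need not be reached.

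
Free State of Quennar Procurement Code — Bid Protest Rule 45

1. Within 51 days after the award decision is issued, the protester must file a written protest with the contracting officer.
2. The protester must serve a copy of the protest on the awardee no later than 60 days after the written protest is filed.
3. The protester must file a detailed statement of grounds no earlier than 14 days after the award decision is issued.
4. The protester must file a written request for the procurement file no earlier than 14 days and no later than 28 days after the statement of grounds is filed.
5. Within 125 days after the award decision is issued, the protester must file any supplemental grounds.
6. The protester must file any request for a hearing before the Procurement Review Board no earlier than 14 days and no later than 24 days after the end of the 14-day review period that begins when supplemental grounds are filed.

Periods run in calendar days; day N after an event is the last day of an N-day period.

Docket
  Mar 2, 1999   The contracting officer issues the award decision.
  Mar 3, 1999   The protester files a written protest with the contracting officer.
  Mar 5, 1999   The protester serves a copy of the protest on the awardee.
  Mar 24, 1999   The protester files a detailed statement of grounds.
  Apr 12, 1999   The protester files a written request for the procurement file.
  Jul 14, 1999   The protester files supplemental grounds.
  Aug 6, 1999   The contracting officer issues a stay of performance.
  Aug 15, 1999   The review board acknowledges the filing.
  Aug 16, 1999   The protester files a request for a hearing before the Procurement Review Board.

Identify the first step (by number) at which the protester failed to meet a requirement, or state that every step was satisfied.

Step 1 — counting 51 days from Mar 2, 1999 (when the award decision is issued) gives a deadline of Apr 22, 1999; completed Mar 3, 1999, before the deadline.
Step 2 — counting 60 days from Mar 3, 1999 (when the written protest is filed) gives a deadline of May 2, 1999; Mar 5, 1999 is within that limit.
Step 3 — must wait 14 days from Mar 2, 1999 (when the award decision is issued), so not before Mar 16, 1999; Mar 24, 1999 is on or after that date.
Step 4 — 14 and 28 days from Mar 24, 1999 (when the statement of grounds is filed) are Apr 7, 1999 and Apr 21, 1999 respectively; done Apr 12, 1999, which is between those dates.
Step 5 — counting 125 days from Mar 2, 1999 (when the award decision is issued) gives a deadline of Jul 5, 1999; done Jul 14, 1999 — 9 days late.

Step 5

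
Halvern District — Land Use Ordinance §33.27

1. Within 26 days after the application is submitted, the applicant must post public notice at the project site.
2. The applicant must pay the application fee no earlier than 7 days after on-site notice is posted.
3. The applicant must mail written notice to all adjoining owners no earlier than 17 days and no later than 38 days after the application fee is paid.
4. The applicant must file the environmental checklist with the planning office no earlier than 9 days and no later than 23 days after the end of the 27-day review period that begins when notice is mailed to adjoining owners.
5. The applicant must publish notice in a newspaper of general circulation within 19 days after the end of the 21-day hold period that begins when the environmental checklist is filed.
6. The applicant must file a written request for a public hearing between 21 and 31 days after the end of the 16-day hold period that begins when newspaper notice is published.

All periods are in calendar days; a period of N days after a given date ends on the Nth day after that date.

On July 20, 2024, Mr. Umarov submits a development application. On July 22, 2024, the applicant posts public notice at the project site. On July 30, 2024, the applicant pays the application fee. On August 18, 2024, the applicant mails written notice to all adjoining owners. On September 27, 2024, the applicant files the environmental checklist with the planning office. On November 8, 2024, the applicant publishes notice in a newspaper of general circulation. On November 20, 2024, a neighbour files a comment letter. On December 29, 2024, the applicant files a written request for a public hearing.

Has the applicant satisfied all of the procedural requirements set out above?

(1) due by July 20, 2024 + 26 days = August 15, 2024; done July 22, 2024 — timely.
(2) permitted from July 22, 2024 + 7 days = July 29, 2024 onward; July 30, 2024 is on or after that date.
(3) the permitted window runs from July 30, 2024 + 17 = August 16, 2024 to July 30, 2024 + 38 = September 6, 2024; done August 18, 2024, which is between those dates.
(4) the permitted window runs from September 14, 2024 + 9 = September 23, 2024 to September 14, 2024 + 23 = October 7, 2024; done September 27, 2024, which is between those dates.
(5) due by October 18, 2024 + 19 days = November 6, 2024; November 8, 2024 misses that deadline by 2 days.

No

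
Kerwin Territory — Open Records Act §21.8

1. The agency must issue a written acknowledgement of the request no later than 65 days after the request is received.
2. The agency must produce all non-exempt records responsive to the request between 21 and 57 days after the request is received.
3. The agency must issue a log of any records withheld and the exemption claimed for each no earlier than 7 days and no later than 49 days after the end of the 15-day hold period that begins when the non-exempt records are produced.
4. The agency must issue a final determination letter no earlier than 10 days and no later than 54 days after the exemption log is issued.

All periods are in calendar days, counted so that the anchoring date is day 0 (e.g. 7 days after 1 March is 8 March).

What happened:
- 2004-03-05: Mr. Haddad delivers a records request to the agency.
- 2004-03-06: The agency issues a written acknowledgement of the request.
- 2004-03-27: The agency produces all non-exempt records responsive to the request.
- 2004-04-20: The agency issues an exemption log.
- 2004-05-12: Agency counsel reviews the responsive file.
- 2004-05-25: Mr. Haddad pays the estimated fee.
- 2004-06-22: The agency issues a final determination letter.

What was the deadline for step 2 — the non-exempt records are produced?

2004-05-01

Step 2 runs from 2004-03-05, when the request is received. The window is 21–57 days after 2004-03-05; it closes on 2004-05-01.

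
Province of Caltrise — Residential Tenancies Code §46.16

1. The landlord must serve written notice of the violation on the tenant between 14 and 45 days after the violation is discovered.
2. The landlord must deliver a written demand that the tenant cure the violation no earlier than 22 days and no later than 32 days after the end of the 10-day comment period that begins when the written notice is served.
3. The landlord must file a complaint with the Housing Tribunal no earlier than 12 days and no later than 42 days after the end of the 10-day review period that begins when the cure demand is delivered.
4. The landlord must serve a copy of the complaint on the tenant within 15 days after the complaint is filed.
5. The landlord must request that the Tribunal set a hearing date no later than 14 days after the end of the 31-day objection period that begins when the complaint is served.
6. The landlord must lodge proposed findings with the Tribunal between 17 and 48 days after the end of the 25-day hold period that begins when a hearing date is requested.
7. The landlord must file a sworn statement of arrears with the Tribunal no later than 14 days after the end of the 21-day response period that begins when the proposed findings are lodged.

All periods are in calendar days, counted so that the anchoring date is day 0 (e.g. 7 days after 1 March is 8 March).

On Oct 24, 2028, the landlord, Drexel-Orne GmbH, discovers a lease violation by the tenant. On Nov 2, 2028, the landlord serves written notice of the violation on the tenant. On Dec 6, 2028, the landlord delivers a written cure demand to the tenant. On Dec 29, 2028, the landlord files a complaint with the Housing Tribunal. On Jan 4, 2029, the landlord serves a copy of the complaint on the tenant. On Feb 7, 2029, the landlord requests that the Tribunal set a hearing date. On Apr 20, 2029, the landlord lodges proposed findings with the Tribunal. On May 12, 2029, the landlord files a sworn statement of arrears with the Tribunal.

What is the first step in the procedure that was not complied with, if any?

(1) the permitted window runs from Oct 24, 2028 + 14 = Nov 7, 2028 to Oct 24, 2028 + 45 = Dec 8, 2028; Nov 2, 2028 is 5 days too early.

Step 1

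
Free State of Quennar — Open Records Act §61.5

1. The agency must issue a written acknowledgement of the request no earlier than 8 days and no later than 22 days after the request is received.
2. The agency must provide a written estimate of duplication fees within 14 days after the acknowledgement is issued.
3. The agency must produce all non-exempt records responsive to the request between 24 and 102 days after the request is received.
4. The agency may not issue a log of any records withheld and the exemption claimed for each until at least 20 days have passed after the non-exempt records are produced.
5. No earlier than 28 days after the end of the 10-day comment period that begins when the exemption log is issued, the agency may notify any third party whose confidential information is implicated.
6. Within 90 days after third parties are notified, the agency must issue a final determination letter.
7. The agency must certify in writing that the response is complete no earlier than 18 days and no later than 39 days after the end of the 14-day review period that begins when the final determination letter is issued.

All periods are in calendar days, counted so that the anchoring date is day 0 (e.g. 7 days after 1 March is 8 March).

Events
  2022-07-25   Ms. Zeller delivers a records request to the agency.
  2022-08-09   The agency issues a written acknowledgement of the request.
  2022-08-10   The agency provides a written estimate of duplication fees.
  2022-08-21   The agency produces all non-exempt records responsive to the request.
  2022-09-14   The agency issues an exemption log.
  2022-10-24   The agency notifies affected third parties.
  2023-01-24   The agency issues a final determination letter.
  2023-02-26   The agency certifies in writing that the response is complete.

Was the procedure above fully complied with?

No

Step 1: the window is 8–22 days after 2022-07-25 (when the request is received), so 2022-08-02 through 2022-08-16; done 2022-08-09 — within the window.
Step 2: 14 days after 2022-08-09 (when the acknowledgement is issued) is 2022-08-23; 2022-08-10 is within that limit.
Step 3: the window is 24–102 days after 2022-07-25 (when the request is received), so 2022-08-18 through 2022-11-04; done 2022-08-21, which is between those dates.
Step 4: the earliest permitted date is 20 days after 2022-08-21 (when the non-exempt records are produced), i.e. 2022-09-10; done 2022-09-14, after the minimum wait.
Step 5: the earliest permitted date is 28 days after 2022-09-24 (end of the 10-day comment period, which began when the exemption log is issued on 2022-09-14), i.e. 2022-10-22; 2022-10-24 is on or after that date.
Step 6: 90 days after 2022-10-24 (when third parties are notified) is 2023-01-22; 2023-01-24 misses that deadline by 2 days.
The procedure was therefore not followed at step 6.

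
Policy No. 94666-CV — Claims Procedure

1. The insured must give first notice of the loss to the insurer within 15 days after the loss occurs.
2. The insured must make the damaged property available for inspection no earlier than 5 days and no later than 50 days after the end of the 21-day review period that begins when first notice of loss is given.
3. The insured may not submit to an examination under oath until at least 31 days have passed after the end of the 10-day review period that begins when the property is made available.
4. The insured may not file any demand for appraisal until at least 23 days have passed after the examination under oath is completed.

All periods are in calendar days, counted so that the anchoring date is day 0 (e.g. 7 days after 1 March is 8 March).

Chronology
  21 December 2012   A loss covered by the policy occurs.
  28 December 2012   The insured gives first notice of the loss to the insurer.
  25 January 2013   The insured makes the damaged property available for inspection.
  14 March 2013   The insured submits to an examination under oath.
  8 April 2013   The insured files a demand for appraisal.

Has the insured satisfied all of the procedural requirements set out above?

Yes

Step 1: 15 days after 21 December 2012 (when the loss occurs) is 5 January 2013; completed 28 December 2012, before the deadline.
Step 2: the window is 5–50 days after 18 January 2013 (end of the 21-day review period, which began when first notice of loss is given on 28 December 2012), so 23 January 2013 through 9 March 2013; done 25 January 2013 — within the window.
Step 3: the earliest permitted date is 31 days after 4 February 2013 (end of the 10-day review period, which began when the property is made available on 25 January 2013), i.e. 7 March 2013; done 14 March 2013, after the minimum wait.
Step 4: the earliest permitted date is 23 days after 14 March 2013 (when the examination under oath is completed), i.e. 6 April 2013; 8 April 2013 is on or after that date.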